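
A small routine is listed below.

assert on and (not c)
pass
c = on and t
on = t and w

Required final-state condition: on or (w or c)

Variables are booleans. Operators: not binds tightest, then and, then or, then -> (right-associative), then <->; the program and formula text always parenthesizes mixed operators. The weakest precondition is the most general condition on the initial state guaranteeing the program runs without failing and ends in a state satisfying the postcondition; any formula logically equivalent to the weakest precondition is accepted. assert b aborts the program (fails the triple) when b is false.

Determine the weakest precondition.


Working backward. After the program, the postcondition on or (w or c) must hold; in canonical form it is on or w or c.
Before on := t and w: (t and w) or w or c
Before c := on and t: (t and w) or w or (on and t)
Before skip: (t and w) or w or (on and t)
Before assert on and (not c): on and (not c) and ((t and w) or w or (on and t))
Answer: WP = on and (not c) and ((t and w) or w or (on and t))


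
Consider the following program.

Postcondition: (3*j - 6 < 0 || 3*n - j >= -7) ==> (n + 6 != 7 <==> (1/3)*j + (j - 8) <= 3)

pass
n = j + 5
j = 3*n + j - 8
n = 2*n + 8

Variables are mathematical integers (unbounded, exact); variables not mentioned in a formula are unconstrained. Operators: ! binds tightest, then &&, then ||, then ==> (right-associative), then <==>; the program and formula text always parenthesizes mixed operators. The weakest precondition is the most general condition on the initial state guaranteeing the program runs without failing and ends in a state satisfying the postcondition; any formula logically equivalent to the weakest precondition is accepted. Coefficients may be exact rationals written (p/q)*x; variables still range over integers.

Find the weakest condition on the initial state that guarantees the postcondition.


Working backward. After the program, the postcondition (3*j - 6 < 0 || 3*n - j >= -7) ==> (n + 6 != 7 <==> (1/3)*j + (j - 8) <= 3) must hold; in canonical form it is (3*j < 6 || 3*n >= j - 7) ==> (n != 1 <==> (4/3)*j <= 11).
Before n := 2*n + 8: (3*j < 6 || 6*n >= j - 31) ==> (2*n != -7 <==> (4/3)*j <= 11)
Before j := 3*n + j - 8: (3*j + 9*n < 30 || 3*n >= j - 39) ==> (2*n != -7 <==> (4/3)*j + 4*n <= 65/3)
Before n := j + 5: (12*j < -15 || 2*j >= -54) ==> (2*j != -17 <==> (16/3)*j <= 5/3)
Before skip: (12*j < -15 || 2*j >= -54) ==> (2*j != -17 <==> (16/3)*j <= 5/3)
Answer: WP = (12*j < -15 || 2*j >= -54) ==> (2*j != -17 <==> (16/3)*j <= 5/3)


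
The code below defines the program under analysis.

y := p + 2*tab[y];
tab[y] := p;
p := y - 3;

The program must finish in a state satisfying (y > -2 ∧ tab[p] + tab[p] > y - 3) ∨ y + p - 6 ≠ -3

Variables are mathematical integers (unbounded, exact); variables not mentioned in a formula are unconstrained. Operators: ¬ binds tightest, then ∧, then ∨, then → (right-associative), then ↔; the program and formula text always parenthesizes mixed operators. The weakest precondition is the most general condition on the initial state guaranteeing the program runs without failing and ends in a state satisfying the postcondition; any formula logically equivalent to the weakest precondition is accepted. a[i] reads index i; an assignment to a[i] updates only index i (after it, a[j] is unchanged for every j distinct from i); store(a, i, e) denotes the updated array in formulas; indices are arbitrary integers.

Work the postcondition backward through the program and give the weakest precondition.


Working backward. After the program, the postcondition (y > -2 ∧ tab[p] + tab[p] > y - 3) ∨ y + p - 6 ≠ -3 must hold; in canonical form it is (y > -2 ∧ 2*tab[p] > y - 3) ∨ p + y ≠ 3.
Before p := y - 3: (y > -2 ∧ 2*tab[y - 3] > y - 3) ∨ 2*y ≠ 6
Before tab[y] := p: (y > -2 ∧ 2*store(tab, y, p)[y - 3] > y - 3) ∨ 2*y ≠ 6
Before y := p + 2*tab[y]: (2*tab[y] + p > -2 ∧ 2*store(tab, 2*tab[y] + p, p)[2*tab[y] + p - 3] > 2*tab[y] + p - 3) ∨ 4*tab[y] + 2*p ≠ 6
Answer: WP = (2*tab[y] + p > -2 ∧ 2*store(tab, 2*tab[y] + p, p)[2*tab[y] + p - 3] > 2*tab[y] + p - 3) ∨ 4*tab[y] + 2*p ≠ 6


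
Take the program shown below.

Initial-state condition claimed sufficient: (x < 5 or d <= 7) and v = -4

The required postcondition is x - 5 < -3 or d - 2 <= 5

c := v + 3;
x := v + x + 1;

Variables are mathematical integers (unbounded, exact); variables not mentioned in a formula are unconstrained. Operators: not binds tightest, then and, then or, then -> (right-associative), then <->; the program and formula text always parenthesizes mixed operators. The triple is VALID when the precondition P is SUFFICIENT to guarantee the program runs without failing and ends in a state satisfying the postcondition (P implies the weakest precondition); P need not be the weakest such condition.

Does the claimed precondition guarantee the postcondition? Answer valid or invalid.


Working backward. After the program, the postcondition x - 5 < -3 or d - 2 <= 5 must hold; in canonical form it is x < 2 or d <= 7.
Before x := v + x + 1: v + x < 1 or d <= 7
Before c := v + 3: v + x < 1 or d <= 7
The weakest precondition is v + x < 1 or d <= 7.
Check whether (x < 5 or d <= 7) and v = -4 implies it.
Every state satisfying the precondition satisfies the weakest precondition: the implication holds.
Answer: valid


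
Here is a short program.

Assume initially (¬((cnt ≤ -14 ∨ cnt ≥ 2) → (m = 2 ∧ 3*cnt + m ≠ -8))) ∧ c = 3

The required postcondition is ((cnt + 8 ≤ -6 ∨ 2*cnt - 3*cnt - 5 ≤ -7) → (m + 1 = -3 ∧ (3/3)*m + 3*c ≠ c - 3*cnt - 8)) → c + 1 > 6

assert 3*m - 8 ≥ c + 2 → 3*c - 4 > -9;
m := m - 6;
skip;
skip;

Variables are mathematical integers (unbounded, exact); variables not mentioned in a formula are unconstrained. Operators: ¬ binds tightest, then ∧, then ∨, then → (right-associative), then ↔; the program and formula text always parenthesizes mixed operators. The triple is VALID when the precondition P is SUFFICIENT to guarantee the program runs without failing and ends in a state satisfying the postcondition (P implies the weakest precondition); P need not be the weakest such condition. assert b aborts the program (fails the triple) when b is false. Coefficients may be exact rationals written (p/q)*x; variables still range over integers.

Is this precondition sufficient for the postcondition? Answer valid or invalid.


Working backward. After the program, the postcondition ((cnt + 8 ≤ -6 ∨ 2*cnt - 3*cnt - 5 ≤ -7) → (m + 1 = -3 ∧ (3/3)*m + 3*c ≠ c - 3*cnt - 8)) → c + 1 > 6 must hold; in canonical form it is ((cnt ≤ -14 ∨ cnt ≥ 2) → (m = -4 ∧ 2*c + 3*cnt + m ≠ -8)) → c > 5.
Before skip: ((cnt ≤ -14 ∨ cnt ≥ 2) → (m = -4 ∧ 2*c + 3*cnt + m ≠ -8)) → c > 5
Before skip: ((cnt ≤ -14 ∨ cnt ≥ 2) → (m = -4 ∧ 2*c + 3*cnt + m ≠ -8)) → c > 5
Before m := m - 6: ((cnt ≤ -14 ∨ cnt ≥ 2) → (m = 2 ∧ 2*c + 3*cnt + m ≠ -2)) → c > 5
Before assert 3*m - 8 ≥ c + 2 → 3*c - 4 > -9: (3*m ≥ c + 10 → 3*c > -5) ∧ (((cnt ≤ -14 ∨ cnt ≥ 2) → (m = 2 ∧ 2*c + 3*cnt + m ≠ -2)) → c > 5)
The weakest precondition is (3*m ≥ c + 10 → 3*c > -5) ∧ (((cnt ≤ -14 ∨ cnt ≥ 2) → (m = 2 ∧ 2*c + 3*cnt + m ≠ -2)) → c > 5).
Check whether (¬((cnt ≤ -14 ∨ cnt ≥ 2) → (m = 2 ∧ 3*cnt + m ≠ -8))) ∧ c = 3 implies it.
Every state satisfying the precondition satisfies the weakest precondition: the implication holds.
Answer: valid


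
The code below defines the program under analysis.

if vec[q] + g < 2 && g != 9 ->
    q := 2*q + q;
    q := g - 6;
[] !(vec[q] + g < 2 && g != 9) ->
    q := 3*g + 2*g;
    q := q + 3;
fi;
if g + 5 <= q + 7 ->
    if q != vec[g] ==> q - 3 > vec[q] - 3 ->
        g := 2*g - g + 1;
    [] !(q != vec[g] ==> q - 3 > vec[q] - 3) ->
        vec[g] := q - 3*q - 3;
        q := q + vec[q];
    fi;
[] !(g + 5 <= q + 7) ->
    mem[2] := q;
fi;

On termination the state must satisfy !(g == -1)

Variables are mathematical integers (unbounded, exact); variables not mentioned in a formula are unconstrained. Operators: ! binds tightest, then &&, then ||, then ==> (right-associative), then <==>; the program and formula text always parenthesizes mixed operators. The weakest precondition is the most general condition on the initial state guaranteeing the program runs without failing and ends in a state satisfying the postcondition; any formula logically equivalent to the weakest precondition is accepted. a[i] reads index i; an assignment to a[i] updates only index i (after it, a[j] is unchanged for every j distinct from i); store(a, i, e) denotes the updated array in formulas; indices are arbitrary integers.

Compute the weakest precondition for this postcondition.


Working backward. After the program, !(g == -1) must hold.
Then branch requires ((q != vec[g] ==> q > vec[q]) ==> (!(g == -2))) && ((!(q != vec[g] ==> q > vec[q])) ==> (!(g == -1))); else branch requires !(g == -1).
Before the if: (g <= q + 2 ==> (((q != vec[g] ==> q > vec[q]) ==> (!(g == -2))) && ((!(q != vec[g] ==> q > vec[q])) ==> (!(g == -1))))) && ((!(g <= q + 2)) ==> (!(g == -1)))
Then branch requires !(g == -1); else branch requires (4*g >= -5 ==> (((5*g != vec[g] - 3 ==> 5*g > vec[5*g + 3] - 3) ==> (!(g == -2))) && ((!(5*g != vec[g] - 3 ==> 5*g > vec[5*g + 3] - 3)) ==> (!(g == -1))))) && ((!(4*g >= -5)) ==> (!(g == -1))).
Before the if: ((vec[q] + g < 2 && g != 9) ==> (!(g == -1))) && ((!(vec[q] + g < 2 && g != 9)) ==> ((4*g >= -5 ==> (((5*g != vec[g] - 3 ==> 5*g > vec[5*g + 3] - 3) ==> (!(g == -2))) && ((!(5*g != vec[g] - 3 ==> 5*g > vec[5*g + 3] - 3)) ==> (!(g == -1))))) && ((!(4*g >= -5)) ==> (!(g == -1)))))
Answer: WP = ((vec[q] + g < 2 && g != 9) ==> (!(g == -1))) && ((!(vec[q] + g < 2 && g != 9)) ==> ((4*g >= -5 ==> (((5*g != vec[g] - 3 ==> 5*g > vec[5*g + 3] - 3) ==> (!(g == -2))) && ((!(5*g != vec[g] - 3 ==> 5*g > vec[5*g + 3] - 3)) ==> (!(g == -1))))) && ((!(4*g >= -5)) ==> (!(g == -1)))))


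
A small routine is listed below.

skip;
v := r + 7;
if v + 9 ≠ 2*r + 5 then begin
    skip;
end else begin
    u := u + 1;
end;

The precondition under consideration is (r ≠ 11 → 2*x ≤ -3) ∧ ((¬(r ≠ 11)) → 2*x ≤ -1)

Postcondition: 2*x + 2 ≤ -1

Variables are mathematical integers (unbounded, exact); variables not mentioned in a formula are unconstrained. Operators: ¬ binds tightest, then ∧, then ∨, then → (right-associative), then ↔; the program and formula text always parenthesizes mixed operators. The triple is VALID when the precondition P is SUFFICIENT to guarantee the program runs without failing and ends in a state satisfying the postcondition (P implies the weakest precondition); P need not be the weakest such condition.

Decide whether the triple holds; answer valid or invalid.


Working backward. After the program, the postcondition 2*x + 2 ≤ -1 must hold; in canonical form it is 2*x ≤ -3.
Then branch requires 2*x ≤ -3; else branch requires 2*x ≤ -3.
Before the if: (v ≠ 2*r - 4 → 2*x ≤ -3) ∧ ((¬(v ≠ 2*r - 4)) → 2*x ≤ -3)
Before v := r + 7: (r ≠ 11 → 2*x ≤ -3) ∧ ((¬(r ≠ 11)) → 2*x ≤ -3)
Before skip: (r ≠ 11 → 2*x ≤ -3) ∧ ((¬(r ≠ 11)) → 2*x ≤ -3)
The weakest precondition is (r ≠ 11 → 2*x ≤ -3) ∧ ((¬(r ≠ 11)) → 2*x ≤ -3).
Check whether (r ≠ 11 → 2*x ≤ -3) ∧ ((¬(r ≠ 11)) → 2*x ≤ -1) implies it.
Countermodel: at the initial state r = 11, x = -1, the precondition holds but the weakest precondition fails.
Answer: invalid


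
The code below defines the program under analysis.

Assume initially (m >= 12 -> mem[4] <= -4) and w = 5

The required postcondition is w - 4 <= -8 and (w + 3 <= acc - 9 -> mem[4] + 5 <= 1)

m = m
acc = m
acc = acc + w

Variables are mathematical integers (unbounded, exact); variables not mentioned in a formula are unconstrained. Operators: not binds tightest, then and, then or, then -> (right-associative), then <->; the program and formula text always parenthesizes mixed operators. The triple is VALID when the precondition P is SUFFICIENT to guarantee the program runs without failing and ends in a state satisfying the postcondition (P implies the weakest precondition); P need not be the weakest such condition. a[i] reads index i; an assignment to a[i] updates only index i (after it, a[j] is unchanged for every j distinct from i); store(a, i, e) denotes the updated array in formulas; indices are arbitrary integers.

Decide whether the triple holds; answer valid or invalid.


Working backward. After the program, the postcondition w - 4 <= -8 and (w + 3 <= acc - 9 -> mem[4] + 5 <= 1) must hold; in canonical form it is w <= -4 and (w <= acc - 12 -> mem[4] <= -4).
Before acc := acc + w: w <= -4 and (acc >= 12 -> mem[4] <= -4)
Before acc := m: w <= -4 and (m >= 12 -> mem[4] <= -4)
Before m := m: w <= -4 and (m >= 12 -> mem[4] <= -4)
The weakest precondition is w <= -4 and (m >= 12 -> mem[4] <= -4).
Check whether (m >= 12 -> mem[4] <= -4) and w = 5 implies it.
Countermodel: at the initial state m = 11, mem = {[4] = -3, elsewhere -3}, w = 5, the precondition holds but the weakest precondition fails.
Answer: invalid


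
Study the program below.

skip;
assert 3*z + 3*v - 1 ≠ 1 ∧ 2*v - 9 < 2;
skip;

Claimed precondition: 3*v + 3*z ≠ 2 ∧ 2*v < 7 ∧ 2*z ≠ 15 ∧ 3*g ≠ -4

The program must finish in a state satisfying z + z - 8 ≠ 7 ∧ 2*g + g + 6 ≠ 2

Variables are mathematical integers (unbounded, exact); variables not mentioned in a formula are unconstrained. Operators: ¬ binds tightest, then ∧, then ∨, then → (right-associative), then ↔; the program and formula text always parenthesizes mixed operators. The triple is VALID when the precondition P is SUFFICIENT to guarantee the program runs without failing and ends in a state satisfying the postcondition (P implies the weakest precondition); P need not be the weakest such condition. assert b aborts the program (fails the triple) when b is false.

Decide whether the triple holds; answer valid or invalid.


Working backward. After the program, the postcondition z + z - 8 ≠ 7 ∧ 2*g + g + 6 ≠ 2 must hold; in canonical form it is 2*z ≠ 15 ∧ 3*g ≠ -4.
Before skip: 2*z ≠ 15 ∧ 3*g ≠ -4
Before assert 3*z + 3*v - 1 ≠ 1 ∧ 2*v - 9 < 2: 3*v + 3*z ≠ 2 ∧ 2*v < 11 ∧ 2*z ≠ 15 ∧ 3*g ≠ -4
Before skip: 3*v + 3*z ≠ 2 ∧ 2*v < 11 ∧ 2*z ≠ 15 ∧ 3*g ≠ -4
The weakest precondition is 3*v + 3*z ≠ 2 ∧ 2*v < 11 ∧ 2*z ≠ 15 ∧ 3*g ≠ -4.
Check whether 3*v + 3*z ≠ 2 ∧ 2*v < 7 ∧ 2*z ≠ 15 ∧ 3*g ≠ -4 implies it.
Every state satisfying the precondition satisfies the weakest precondition: the implication holds.
Answer: valid


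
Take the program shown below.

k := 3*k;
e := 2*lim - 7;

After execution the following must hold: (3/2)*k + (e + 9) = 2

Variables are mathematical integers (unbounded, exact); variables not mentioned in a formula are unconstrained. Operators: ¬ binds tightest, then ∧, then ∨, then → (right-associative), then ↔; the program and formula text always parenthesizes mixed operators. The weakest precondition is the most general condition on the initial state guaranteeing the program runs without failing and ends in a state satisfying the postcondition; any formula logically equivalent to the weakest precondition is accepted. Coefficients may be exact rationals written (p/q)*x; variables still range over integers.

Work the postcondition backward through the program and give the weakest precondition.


Working backward. After the program, the postcondition (3/2)*k + (e + 9) = 2 must hold; in canonical form it is e + (3/2)*k = -7.
Before e := 2*lim - 7: (3/2)*k + 2*lim = 0
Before k := 3*k: (9/2)*k + 2*lim = 0
Answer: WP = (9/2)*k + 2*lim = 0


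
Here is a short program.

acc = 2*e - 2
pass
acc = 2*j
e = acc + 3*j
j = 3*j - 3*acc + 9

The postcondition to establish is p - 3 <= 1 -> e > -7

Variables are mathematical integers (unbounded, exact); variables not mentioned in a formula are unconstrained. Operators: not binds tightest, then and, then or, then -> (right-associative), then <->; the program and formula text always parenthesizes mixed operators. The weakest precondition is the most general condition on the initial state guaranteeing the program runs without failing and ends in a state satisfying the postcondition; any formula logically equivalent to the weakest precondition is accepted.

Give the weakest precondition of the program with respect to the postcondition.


Working backward. After the program, the postcondition p - 3 <= 1 -> e > -7 must hold; in canonical form it is p <= 4 -> e > -7.
Before j := 3*j - 3*acc + 9: p <= 4 -> e > -7
Before e := acc + 3*j: p <= 4 -> acc + 3*j > -7
Before acc := 2*j: p <= 4 -> 5*j > -7
Before skip: p <= 4 -> 5*j > -7
Before acc := 2*e - 2: p <= 4 -> 5*j > -7
Answer: WP = p <= 4 -> 5*j > -7


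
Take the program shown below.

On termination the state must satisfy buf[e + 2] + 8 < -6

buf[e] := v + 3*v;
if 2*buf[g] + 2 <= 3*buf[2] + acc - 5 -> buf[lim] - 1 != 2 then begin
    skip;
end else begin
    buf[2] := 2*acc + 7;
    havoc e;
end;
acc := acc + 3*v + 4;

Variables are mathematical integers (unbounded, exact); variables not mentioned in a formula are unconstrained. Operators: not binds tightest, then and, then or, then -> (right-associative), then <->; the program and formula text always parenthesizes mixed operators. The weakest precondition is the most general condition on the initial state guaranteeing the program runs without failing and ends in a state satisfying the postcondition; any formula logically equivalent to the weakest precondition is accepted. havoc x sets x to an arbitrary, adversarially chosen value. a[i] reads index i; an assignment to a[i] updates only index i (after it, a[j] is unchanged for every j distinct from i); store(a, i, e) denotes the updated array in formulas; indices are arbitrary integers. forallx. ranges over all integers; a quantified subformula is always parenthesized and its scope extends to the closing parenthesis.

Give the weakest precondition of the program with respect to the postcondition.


Working backward. After the program, the postcondition buf[e + 2] + 8 < -6 must hold; in canonical form it is buf[e + 2] < -14.
Before acc := acc + 3*v + 4: buf[e + 2] < -14
Then branch requires buf[e + 2] < -14; else branch requires forall e_1. store(buf, 2, 2*acc + 7)[e_1 + 2] < -14.
Before the if: ((2*buf[g] <= 3*buf[2] + acc - 7 -> buf[lim] != 3) -> buf[e + 2] < -14) and ((not (2*buf[g] <= 3*buf[2] + acc - 7 -> buf[lim] != 3)) -> (forall e_1. store(buf, 2, 2*acc + 7)[e_1 + 2] < -14))
Before buf[e] := v + 3*v: ((2*store(buf, e, 4*v)[g] <= 3*store(buf, e, 4*v)[2] + acc - 7 -> store(buf, e, 4*v)[lim] != 3) -> store(buf, e, 4*v)[e + 2] < -14) and ((not (2*store(buf, e, 4*v)[g] <= 3*store(buf, e, 4*v)[2] + acc - 7 -> store(buf, e, 4*v)[lim] != 3)) -> (forall e_1. store(store(buf, e, 4*v), 2, 2*acc + 7)[e_1 + 2] < -14))
Answer: WP = ((2*store(buf, e, 4*v)[g] <= 3*store(buf, e, 4*v)[2] + acc - 7 -> store(buf, e, 4*v)[lim] != 3) -> store(buf, e, 4*v)[e + 2] < -14) and ((not (2*store(buf, e, 4*v)[g] <= 3*store(buf, e, 4*v)[2] + acc - 7 -> store(buf, e, 4*v)[lim] != 3)) -> (forall e_1. store(store(buf, e, 4*v), 2, 2*acc + 7)[e_1 + 2] < -14))


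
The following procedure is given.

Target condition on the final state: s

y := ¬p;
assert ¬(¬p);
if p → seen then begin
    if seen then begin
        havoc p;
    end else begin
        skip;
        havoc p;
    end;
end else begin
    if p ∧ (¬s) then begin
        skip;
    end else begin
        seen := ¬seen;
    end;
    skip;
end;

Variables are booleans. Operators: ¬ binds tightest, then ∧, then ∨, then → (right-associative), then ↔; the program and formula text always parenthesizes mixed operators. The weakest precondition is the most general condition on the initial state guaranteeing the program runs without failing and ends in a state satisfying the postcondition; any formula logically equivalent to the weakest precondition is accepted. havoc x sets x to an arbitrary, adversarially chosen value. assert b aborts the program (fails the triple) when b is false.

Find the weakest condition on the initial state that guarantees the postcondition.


Working backward. After the program, s must hold.
Then branch requires (seen → s) ∧ ((¬seen) → s); else branch requires ((p ∧ (¬s)) → s) ∧ ((¬(p ∧ (¬s))) → s).
Before the if: ((p → seen) → ((seen → s) ∧ ((¬seen) → s))) ∧ ((¬(p → seen)) → (((p ∧ (¬s)) → s) ∧ ((¬(p ∧ (¬s))) → s)))
Before assert ¬(¬p): p ∧ ((p → seen) → ((seen → s) ∧ ((¬seen) → s))) ∧ ((¬(p → seen)) → (((p ∧ (¬s)) → s) ∧ ((¬(p ∧ (¬s))) → s)))
Before y := ¬p: p ∧ ((p → seen) → ((seen → s) ∧ ((¬seen) → s))) ∧ ((¬(p → seen)) → (((p ∧ (¬s)) → s) ∧ ((¬(p ∧ (¬s))) → s)))
Answer: WP = p ∧ ((p → seen) → ((seen → s) ∧ ((¬seen) → s))) ∧ ((¬(p → seen)) → (((p ∧ (¬s)) → s) ∧ ((¬(p ∧ (¬s))) → s)))


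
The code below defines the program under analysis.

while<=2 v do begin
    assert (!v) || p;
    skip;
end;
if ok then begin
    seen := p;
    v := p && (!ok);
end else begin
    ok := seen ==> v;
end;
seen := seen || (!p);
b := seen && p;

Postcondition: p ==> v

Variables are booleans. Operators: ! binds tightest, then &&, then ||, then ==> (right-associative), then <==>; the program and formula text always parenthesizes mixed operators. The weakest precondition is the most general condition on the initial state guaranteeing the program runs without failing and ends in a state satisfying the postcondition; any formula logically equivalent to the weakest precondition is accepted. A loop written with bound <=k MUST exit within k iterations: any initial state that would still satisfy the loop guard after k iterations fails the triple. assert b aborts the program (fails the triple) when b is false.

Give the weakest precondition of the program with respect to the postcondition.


Working backward. After the program, p ==> v must hold.
Before b := seen && p: p ==> v
Before seen := seen || (!p): p ==> v
Then branch requires p ==> (p && (!ok)); else branch requires p ==> v.
Before the if: (ok ==> (p ==> (p && (!ok)))) && ((!ok) ==> (p ==> v))
Before the loop (bound <=2), unroll the exhaustion recursion (WP_0 = exit-now case; WP_j = one more guarded iteration, up to j = 2):
  WP_0: (!v) && (ok ==> (p ==> (p && (!ok)))) && ((!ok) ==> (p ==> v))
  WP_1: (v ==> (((!v) || p) && (!v) && (ok ==> (p ==> (p && (!ok)))) && ((!ok) ==> (p ==> v)))) && ((!v) ==> ((ok ==> (p ==> (p && (!ok)))) && ((!ok) ==> (p ==> v))))
  WP_2: (v ==> (((!v) || p) && (v ==> (((!v) || p) && (!v) && (ok ==> (p ==> (p && (!ok)))) && ((!ok) ==> (p ==> v)))) && ((!v) ==> ((ok ==> (p ==> (p && (!ok)))) && ((!ok) ==> (p ==> v)))))) && ((!v) ==> ((ok ==> (p ==> (p && (!ok)))) && ((!ok) ==> (p ==> v))))
So before the loop: (v ==> (((!v) || p) && (v ==> (((!v) || p) && (!v) && (ok ==> (p ==> (p && (!ok)))) && ((!ok) ==> (p ==> v)))) && ((!v) ==> ((ok ==> (p ==> (p && (!ok)))) && ((!ok) ==> (p ==> v)))))) && ((!v) ==> ((ok ==> (p ==> (p && (!ok)))) && ((!ok) ==> (p ==> v))))
Answer: WP = (v ==> (((!v) || p) && (v ==> (((!v) || p) && (!v) && (ok ==> (p ==> (p && (!ok)))) && ((!ok) ==> (p ==> v)))) && ((!v) ==> ((ok ==> (p ==> (p && (!ok)))) && ((!ok) ==> (p ==> v)))))) && ((!v) ==> ((ok ==> (p ==> (p && (!ok)))) && ((!ok) ==> (p ==> v))))


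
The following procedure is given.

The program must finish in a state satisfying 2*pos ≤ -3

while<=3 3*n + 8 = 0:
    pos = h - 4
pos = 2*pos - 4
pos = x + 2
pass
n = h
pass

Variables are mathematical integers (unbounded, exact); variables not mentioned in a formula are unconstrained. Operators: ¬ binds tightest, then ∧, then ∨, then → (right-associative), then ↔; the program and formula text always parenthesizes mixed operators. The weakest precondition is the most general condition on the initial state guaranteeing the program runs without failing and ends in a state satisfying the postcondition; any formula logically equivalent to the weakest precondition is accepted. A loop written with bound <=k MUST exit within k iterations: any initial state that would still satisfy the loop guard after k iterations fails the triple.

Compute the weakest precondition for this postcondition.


Working backward. After the program, 2*pos ≤ -3 must hold.
Before skip: 2*pos ≤ -3
Before n := h: 2*pos ≤ -3
Before skip: 2*pos ≤ -3
Before pos := x + 2: 2*x ≤ -7
Before pos := 2*pos - 4: 2*x ≤ -7
Before the loop (bound <=3), unroll the exhaustion recursion (WP_0 = exit-now case; WP_j = one more guarded iteration, up to j = 3):
  WP_0: (¬(3*n = -8)) ∧ 2*x ≤ -7
  WP_1: (3*n = -8 → ((¬(3*n = -8)) ∧ 2*x ≤ -7)) ∧ ((¬(3*n = -8)) → 2*x ≤ -7)
  WP_2: (3*n = -8 → ((3*n = -8 → ((¬(3*n = -8)) ∧ 2*x ≤ -7)) ∧ ((¬(3*n = -8)) → 2*x ≤ -7))) ∧ ((¬(3*n = -8)) → 2*x ≤ -7)
  WP_3: (3*n = -8 → ((3*n = -8 → ((3*n = -8 → ((¬(3*n = -8)) ∧ 2*x ≤ -7)) ∧ ((¬(3*n = -8)) → 2*x ≤ -7))) ∧ ((¬(3*n = -8)) → 2*x ≤ -7))) ∧ ((¬(3*n = -8)) → 2*x ≤ -7)
So before the loop: (3*n = -8 → ((3*n = -8 → ((3*n = -8 → ((¬(3*n = -8)) ∧ 2*x ≤ -7)) ∧ ((¬(3*n = -8)) → 2*x ≤ -7))) ∧ ((¬(3*n = -8)) → 2*x ≤ -7))) ∧ ((¬(3*n = -8)) → 2*x ≤ -7)
Answer: WP = (3*n = -8 → ((3*n = -8 → ((3*n = -8 → ((¬(3*n = -8)) ∧ 2*x ≤ -7)) ∧ ((¬(3*n = -8)) → 2*x ≤ -7))) ∧ ((¬(3*n = -8)) → 2*x ≤ -7))) ∧ ((¬(3*n = -8)) → 2*x ≤ -7)


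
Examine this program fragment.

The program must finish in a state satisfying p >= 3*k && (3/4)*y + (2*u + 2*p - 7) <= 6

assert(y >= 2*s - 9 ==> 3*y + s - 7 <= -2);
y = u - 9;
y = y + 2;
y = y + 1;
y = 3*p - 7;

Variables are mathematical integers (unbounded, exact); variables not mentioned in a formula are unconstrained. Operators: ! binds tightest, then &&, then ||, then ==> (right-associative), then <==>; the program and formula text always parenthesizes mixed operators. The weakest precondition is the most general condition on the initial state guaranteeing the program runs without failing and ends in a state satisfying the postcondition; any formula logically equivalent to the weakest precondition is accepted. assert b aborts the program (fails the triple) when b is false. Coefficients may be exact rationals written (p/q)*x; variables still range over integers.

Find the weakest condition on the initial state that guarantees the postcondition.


Working backward. After the program, the postcondition p >= 3*k && (3/4)*y + (2*u + 2*p - 7) <= 6 must hold; in canonical form it is p >= 3*k && 2*p + 2*u + (3/4)*y <= 13.
Before y := 3*p - 7: p >= 3*k && (17/4)*p + 2*u <= 73/4
Before y := y + 1: p >= 3*k && (17/4)*p + 2*u <= 73/4
Before y := y + 2: p >= 3*k && (17/4)*p + 2*u <= 73/4
Before y := u - 9: p >= 3*k && (17/4)*p + 2*u <= 73/4
Before assert y >= 2*s - 9 ==> 3*y + s - 7 <= -2: (y >= 2*s - 9 ==> s + 3*y <= 5) && p >= 3*k && (17/4)*p + 2*u <= 73/4
Answer: WP = (y >= 2*s - 9 ==> s + 3*y <= 5) && p >= 3*k && (17/4)*p + 2*u <= 73/4


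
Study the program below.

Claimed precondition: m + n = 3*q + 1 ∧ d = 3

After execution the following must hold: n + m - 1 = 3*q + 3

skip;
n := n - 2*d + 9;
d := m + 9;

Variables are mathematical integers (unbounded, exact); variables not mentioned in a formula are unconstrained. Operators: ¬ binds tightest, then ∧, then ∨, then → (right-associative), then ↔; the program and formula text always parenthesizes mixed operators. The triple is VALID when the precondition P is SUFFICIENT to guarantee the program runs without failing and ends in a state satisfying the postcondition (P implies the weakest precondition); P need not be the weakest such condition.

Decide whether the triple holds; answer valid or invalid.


Working backward. After the program, the postcondition n + m - 1 = 3*q + 3 must hold; in canonical form it is m + n = 3*q + 4.
Before d := m + 9: m + n = 3*q + 4
Before n := n - 2*d + 9: m + n = 2*d + 3*q - 5
Before skip: m + n = 2*d + 3*q - 5
The weakest precondition is m + n = 2*d + 3*q - 5.
Check whether m + n = 3*q + 1 ∧ d = 3 implies it.
Every state satisfying the precondition satisfies the weakest precondition: the implication holds.
Answer: valid


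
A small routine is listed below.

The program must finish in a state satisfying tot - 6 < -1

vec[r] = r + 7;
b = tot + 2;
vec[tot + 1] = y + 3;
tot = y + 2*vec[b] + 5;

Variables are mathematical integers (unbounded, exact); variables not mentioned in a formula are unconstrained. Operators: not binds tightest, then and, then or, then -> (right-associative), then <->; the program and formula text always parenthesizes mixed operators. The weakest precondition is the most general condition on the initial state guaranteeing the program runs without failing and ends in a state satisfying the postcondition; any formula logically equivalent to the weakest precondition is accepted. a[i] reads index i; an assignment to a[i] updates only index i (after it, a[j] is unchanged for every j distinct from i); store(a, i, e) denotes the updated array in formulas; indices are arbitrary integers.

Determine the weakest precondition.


Working backward. After the program, the postcondition tot - 6 < -1 must hold; in canonical form it is tot < 5.
Before tot := y + 2*vec[b] + 5: 2*vec[b] + y < 0
Before vec[tot + 1] := y + 3: 2*store(vec, tot + 1, y + 3)[b] + y < 0
Before b := tot + 2: 2*store(vec, tot + 1, y + 3)[tot + 2] + y < 0
Before vec[r] := r + 7: 2*store(store(vec, r, r + 7), tot + 1, y + 3)[tot + 2] + y < 0
Answer: WP = 2*store(store(vec, r, r + 7), tot + 1, y + 3)[tot + 2] + y < 0


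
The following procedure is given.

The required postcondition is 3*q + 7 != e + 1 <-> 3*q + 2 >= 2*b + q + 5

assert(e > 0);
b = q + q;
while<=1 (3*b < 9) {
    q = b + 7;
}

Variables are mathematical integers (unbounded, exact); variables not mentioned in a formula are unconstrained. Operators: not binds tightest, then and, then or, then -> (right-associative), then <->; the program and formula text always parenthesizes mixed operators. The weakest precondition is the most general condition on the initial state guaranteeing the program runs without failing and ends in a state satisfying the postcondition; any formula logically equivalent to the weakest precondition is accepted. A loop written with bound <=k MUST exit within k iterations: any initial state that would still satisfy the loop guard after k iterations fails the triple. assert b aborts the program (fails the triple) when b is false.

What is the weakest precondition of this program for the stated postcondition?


Working backward. After the program, the postcondition 3*q + 7 != e + 1 <-> 3*q + 2 >= 2*b + q + 5 must hold; in canonical form it is 3*q != e - 6 <-> 2*q >= 2*b + 3.
Before the loop (bound <=1), unroll the exhaustion recursion (WP_0 = exit-now case; WP_j = one more guarded iteration, up to j = 1):
  WP_0: (not (3*b < 9)) and (3*q != e - 6 <-> 2*q >= 2*b + 3)
  WP_1: (3*b < 9 -> ((not (3*b < 9)) and 3*b != e - 27)) and ((not (3*b < 9)) -> (3*q != e - 6 <-> 2*q >= 2*b + 3))
So before the loop: (3*b < 9 -> ((not (3*b < 9)) and 3*b != e - 27)) and ((not (3*b < 9)) -> (3*q != e - 6 <-> 2*q >= 2*b + 3))
Before b := q + q: (6*q < 9 -> ((not (6*q < 9)) and 6*q != e - 27)) and ((not (6*q < 9)) -> (3*q != e - 6 <-> 2*q <= -3))
Before assert e > 0: e > 0 and (6*q < 9 -> ((not (6*q < 9)) and 6*q != e - 27)) and ((not (6*q < 9)) -> (3*q != e - 6 <-> 2*q <= -3))
Answer: WP = e > 0 and (6*q < 9 -> ((not (6*q < 9)) and 6*q != e - 27)) and ((not (6*q < 9)) -> (3*q != e - 6 <-> 2*q <= -3))


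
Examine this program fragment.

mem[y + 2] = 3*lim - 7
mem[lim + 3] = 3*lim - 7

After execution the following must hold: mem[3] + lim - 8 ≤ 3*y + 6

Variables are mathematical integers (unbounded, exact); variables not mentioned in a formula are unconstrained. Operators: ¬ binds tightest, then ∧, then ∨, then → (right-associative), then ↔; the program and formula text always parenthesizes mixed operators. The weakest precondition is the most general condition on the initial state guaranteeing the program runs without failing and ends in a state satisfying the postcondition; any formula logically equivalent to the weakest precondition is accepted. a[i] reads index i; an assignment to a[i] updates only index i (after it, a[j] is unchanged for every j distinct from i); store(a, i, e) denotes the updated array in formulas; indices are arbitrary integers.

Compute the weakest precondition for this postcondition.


Working backward. After the program, the postcondition mem[3] + lim - 8 ≤ 3*y + 6 must hold; in canonical form it is mem[3] + lim ≤ 3*y + 14.
Before mem[lim + 3] := 3*lim - 7: store(mem, lim + 3, 3*lim - 7)[3] + lim ≤ 3*y + 14
Before mem[y + 2] := 3*lim - 7: store(store(mem, y + 2, 3*lim - 7), lim + 3, 3*lim - 7)[3] + lim ≤ 3*y + 14
Answer: WP = store(store(mem, y + 2, 3*lim - 7), lim + 3, 3*lim - 7)[3] + lim ≤ 3*y + 14


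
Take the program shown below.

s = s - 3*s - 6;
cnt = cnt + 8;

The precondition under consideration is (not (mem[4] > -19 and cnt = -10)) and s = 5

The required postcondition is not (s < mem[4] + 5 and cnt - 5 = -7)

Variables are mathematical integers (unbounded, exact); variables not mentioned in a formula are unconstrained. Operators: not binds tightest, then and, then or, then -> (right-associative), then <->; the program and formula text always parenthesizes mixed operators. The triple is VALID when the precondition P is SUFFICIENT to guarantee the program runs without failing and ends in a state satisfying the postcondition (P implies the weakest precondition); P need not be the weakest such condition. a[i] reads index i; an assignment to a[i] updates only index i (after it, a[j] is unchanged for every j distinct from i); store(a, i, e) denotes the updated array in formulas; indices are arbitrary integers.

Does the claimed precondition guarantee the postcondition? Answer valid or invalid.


Working backward. After the program, the postcondition not (s < mem[4] + 5 and cnt - 5 = -7) must hold; in canonical form it is not (s < mem[4] + 5 and cnt = -2).
Before cnt := cnt + 8: not (s < mem[4] + 5 and cnt = -10)
Before s := s - 3*s - 6: not (mem[4] + 2*s > -11 and cnt = -10)
The weakest precondition is not (mem[4] + 2*s > -11 and cnt = -10).
Check whether (not (mem[4] > -19 and cnt = -10)) and s = 5 implies it.
Countermodel: at the initial state cnt = -10, mem = {[4] = -19, elsewhere -19}, s = 5, the precondition holds but the weakest precondition fails.
Answer: invalid


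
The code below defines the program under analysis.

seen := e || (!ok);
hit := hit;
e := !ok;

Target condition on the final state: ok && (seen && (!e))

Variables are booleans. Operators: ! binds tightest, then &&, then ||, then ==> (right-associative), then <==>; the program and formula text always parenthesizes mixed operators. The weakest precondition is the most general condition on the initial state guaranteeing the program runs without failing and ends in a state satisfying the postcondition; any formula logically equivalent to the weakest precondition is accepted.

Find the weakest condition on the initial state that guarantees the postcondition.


Working backward. After the program, the postcondition ok && (seen && (!e)) must hold; in canonical form it is ok && seen && (!e).
Before e := !ok: ok && seen
Before hit := hit: ok && seen
Before seen := e || (!ok): ok && (e || (!ok))
Answer: WP = ok && (e || (!ok))


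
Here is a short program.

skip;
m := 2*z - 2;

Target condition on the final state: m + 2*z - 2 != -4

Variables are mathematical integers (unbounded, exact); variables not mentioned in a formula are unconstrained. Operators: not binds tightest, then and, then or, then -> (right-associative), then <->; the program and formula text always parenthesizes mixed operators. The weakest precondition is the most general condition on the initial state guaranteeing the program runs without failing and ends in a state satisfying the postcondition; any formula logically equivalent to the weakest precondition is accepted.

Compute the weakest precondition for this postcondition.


Working backward. After the program, the postcondition m + 2*z - 2 != -4 must hold; in canonical form it is m + 2*z != -2.
Before m := 2*z - 2: 4*z != 0
Before skip: 4*z != 0
Answer: WP = 4*z != 0


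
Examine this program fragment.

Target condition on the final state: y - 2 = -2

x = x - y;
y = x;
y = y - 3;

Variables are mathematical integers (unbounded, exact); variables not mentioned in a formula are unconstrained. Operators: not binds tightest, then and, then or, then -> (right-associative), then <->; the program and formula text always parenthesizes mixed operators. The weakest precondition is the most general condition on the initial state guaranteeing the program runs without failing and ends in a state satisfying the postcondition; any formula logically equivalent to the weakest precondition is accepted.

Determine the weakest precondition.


Working backward. After the program, the postcondition y - 2 = -2 must hold; in canonical form it is y = 0.
Before y := y - 3: y = 3
Before y := x: x = 3
Before x := x - y: x = y + 3
Answer: WP = x = y + 3


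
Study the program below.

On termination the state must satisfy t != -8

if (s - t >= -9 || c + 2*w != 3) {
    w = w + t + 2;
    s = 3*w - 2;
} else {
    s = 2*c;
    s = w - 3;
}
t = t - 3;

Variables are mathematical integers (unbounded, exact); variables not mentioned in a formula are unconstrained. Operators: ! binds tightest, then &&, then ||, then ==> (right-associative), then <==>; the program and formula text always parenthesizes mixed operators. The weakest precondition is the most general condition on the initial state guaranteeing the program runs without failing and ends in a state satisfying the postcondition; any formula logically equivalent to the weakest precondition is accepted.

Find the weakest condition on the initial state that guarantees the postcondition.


Working backward. After the program, t != -8 must hold.
Before t := t - 3: t != -5
Then branch requires t != -5; else branch requires t != -5.
Before the if: ((s >= t - 9 || c + 2*w != 3) ==> t != -5) && ((!(s >= t - 9 || c + 2*w != 3)) ==> t != -5)
Answer: WP = ((s >= t - 9 || c + 2*w != 3) ==> t != -5) && ((!(s >= t - 9 || c + 2*w != 3)) ==> t != -5)


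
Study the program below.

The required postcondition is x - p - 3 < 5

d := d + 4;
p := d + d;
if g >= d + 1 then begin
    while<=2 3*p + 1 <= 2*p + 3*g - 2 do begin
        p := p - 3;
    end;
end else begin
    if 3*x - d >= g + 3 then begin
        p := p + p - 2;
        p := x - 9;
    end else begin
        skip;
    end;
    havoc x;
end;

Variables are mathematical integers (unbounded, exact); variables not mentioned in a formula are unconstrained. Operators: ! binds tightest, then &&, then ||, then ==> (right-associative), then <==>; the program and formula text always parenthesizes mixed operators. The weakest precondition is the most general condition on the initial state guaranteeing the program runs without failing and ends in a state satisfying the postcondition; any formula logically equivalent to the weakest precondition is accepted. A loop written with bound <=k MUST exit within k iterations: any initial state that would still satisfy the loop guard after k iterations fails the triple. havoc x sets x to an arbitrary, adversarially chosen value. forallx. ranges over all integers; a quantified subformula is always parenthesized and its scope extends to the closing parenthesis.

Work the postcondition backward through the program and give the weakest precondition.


Working backward. After the program, the postcondition x - p - 3 < 5 must hold; in canonical form it is x < p + 8.
Then branch requires (p <= 3*g - 3 ==> ((p <= 3*g ==> ((!(p <= 3*g + 3)) && x < p + 2)) && ((!(p <= 3*g)) ==> x < p + 5))) && ((!(p <= 3*g - 3)) ==> x < p + 8); else branch requires (3*x >= d + g + 3 ==> (forall x_1. x_1 < x - 1)) && ((!(3*x >= d + g + 3)) ==> (forall x_1. x_1 < p + 8)).
Before the if: (g >= d + 1 ==> ((p <= 3*g - 3 ==> ((p <= 3*g ==> ((!(p <= 3*g + 3)) && x < p + 2)) && ((!(p <= 3*g)) ==> x < p + 5))) && ((!(p <= 3*g - 3)) ==> x < p + 8))) && ((!(g >= d + 1)) ==> ((3*x >= d + g + 3 ==> (forall x_1. x_1 < x - 1)) && ((!(3*x >= d + g + 3)) ==> (forall x_1. x_1 < p + 8))))
Before p := d + d: (g >= d + 1 ==> ((2*d <= 3*g - 3 ==> ((2*d <= 3*g ==> ((!(2*d <= 3*g + 3)) && x < 2*d + 2)) && ((!(2*d <= 3*g)) ==> x < 2*d + 5))) && ((!(2*d <= 3*g - 3)) ==> x < 2*d + 8))) && ((!(g >= d + 1)) ==> ((3*x >= d + g + 3 ==> (forall x_1. x_1 < x - 1)) && ((!(3*x >= d + g + 3)) ==> (forall x_1. x_1 < 2*d + 8))))
Before d := d + 4: (g >= d + 5 ==> ((2*d <= 3*g - 11 ==> ((2*d <= 3*g - 8 ==> ((!(2*d <= 3*g - 5)) && x < 2*d + 10)) && ((!(2*d <= 3*g - 8)) ==> x < 2*d + 13))) && ((!(2*d <= 3*g - 11)) ==> x < 2*d + 16))) && ((!(g >= d + 5)) ==> ((3*x >= d + g + 7 ==> (forall x_1. x_1 < x - 1)) && ((!(3*x >= d + g + 7)) ==> (forall x_1. x_1 < 2*d + 16))))
Answer: WP = (g >= d + 5 ==> ((2*d <= 3*g - 11 ==> ((2*d <= 3*g - 8 ==> ((!(2*d <= 3*g - 5)) && x < 2*d + 10)) && ((!(2*d <= 3*g - 8)) ==> x < 2*d + 13))) && ((!(2*d <= 3*g - 11)) ==> x < 2*d + 16))) && ((!(g >= d + 5)) ==> ((3*x >= d + g + 7 ==> (forall x_1. x_1 < x - 1)) && ((!(3*x >= d + g + 7)) ==> (forall x_1. x_1 < 2*d + 16))))
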